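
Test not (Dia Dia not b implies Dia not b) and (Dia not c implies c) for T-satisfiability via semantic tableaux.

Yes, satisfiable

1. not (Dia Dia not b implies Dia not b) and (Dia not c implies c), u
2. not (Dia Dia not b implies Dia not b), u   [and-rule on 1]
3. Dia not c implies c, u   [and-rule on 1]
4. Dia Dia not b, u   [neg-implies-rule on 2]
5. not Dia not b, u   [neg-implies-rule on 2]
6. b, u   [neg-Dia-rule on 5 via uRu]
7. c, u   [implies-rule on 3 (branches; this branch)]
8. Dia not b, v   [Dia-rule on 4: fresh world v, uRv]
9. b, v   [neg-Dia-rule on 5 via uRv]
10. not b, w   [Dia-rule on 8: fresh world w, vRw]
Accessibility: uRu, uRv, vRv, vRw, wRw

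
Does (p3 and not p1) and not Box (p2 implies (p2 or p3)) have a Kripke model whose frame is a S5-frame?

No, unsatisfiable

1. (p3 and not p1) and not Box (p2 implies (p2 or p3)), u
2. p3 and not p1, u
3. not Box (p2 implies (p2 or p3)), u
4. p3, u
5. not p1, u
6. not (p2 implies (p2 or p3)), v
7. p2, v
8. not (p2 or p3), v
9. not p2, v
10. not p3, v
Accessibility: uRu, uRv, vRu, vRv
Branch closes: p2 and not p2 both at v.
All branches of the tableau close; one closing branch shown above.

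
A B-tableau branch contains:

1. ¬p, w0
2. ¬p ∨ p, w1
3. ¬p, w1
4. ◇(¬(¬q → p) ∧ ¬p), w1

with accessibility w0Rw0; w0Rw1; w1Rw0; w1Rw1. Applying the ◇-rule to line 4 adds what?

a fresh world w2 with w1Rw2, and ¬(¬q → p) ∧ ¬p at w2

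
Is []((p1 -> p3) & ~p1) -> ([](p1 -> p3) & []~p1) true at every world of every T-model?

Tableau for the negation ~([]((p1 -> p3) & ~p1) -> ([](p1 -> p3) & []~p1)):
1. ~([]((p1 -> p3) & ~p1) -> ([](p1 -> p3) & []~p1)), u
2. []((p1 -> p3) & ~p1), u
3. ~([](p1 -> p3) & []~p1), u
4. (p1 -> p3) & ~p1, u
5. p1 -> p3, u
6. ~p1, u
7. ~[](p1 -> p3), u
8. p3, u
9. ~(p1 -> p3), v
10. p1, v
11. ~p3, v
12. (p1 -> p3) & ~p1, v
13. p1 -> p3, v
14. ~p1, v
Accessibility: uRu, uRv, vRv
Branch closes: p1 and ~p1 both at v.
All branches of the negation close; one closing branch shown above.

Valid in T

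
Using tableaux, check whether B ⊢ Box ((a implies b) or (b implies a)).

Valid in B

Tableau for the negation not Box ((a implies b) or (b implies a)):
1. not Box ((a implies b) or (b implies a)), u
2. not ((a implies b) or (b implies a)), v   [neg-Box-rule on 1: fresh world v, uRv]
3. not (a implies b), v   [neg-or-rule on 2]
4. not (b implies a), v   [neg-or-rule on 2]
5. a, v   [neg-implies-rule on 3]
6. not b, v   [neg-implies-rule on 3]
7. b, v   [neg-implies-rule on 4]
8. not a, v   [neg-implies-rule on 4]
Accessibility: uRu, uRv, vRu, vRv
Branch closes: b and not b both at v.
All branches of the negation close; one closing branch shown above.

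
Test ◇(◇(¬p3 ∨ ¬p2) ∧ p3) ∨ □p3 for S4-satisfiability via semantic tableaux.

1. ◇(◇(¬p3 ∨ ¬p2) ∧ p3) ∨ □p3, 0
2. □p3, 0   [∨-rule on 1 (branches; this branch)]
3. p3, 0   [□-rule on 2 via 0R0]
Accessibility: 0R0

Satisfiable (open branch found)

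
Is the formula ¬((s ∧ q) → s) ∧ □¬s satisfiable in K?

1. ¬((s ∧ q) → s) ∧ □¬s, w0
2. ¬((s ∧ q) → s), w0
3. □¬s, w0
4. s ∧ q, w0
5. ¬s, w0
6. s, w0
7. q, w0
Branch closes: s and ¬s both at w0.
(One branch shown.) All branches close.

No, unsatisfiable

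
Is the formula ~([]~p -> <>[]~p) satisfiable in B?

1. ~([]~p -> <>[]~p), u
2. []~p, u
3. ~<>[]~p, u
4. ~p, u
5. ~[]~p, u
6. p, v
7. ~p, v
Accessibility: uRu, uRv, vRu, vRv
Branch closes: p and ~p both at v.
(One branch shown.) All branches close.

Unsatisfiable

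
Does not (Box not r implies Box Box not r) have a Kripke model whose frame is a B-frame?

Yes, satisfiable

1. not (Box not r implies Box Box not r), w0
2. Box not r, w0
3. not Box Box not r, w0
4. not r, w0
5. not Box not r, w1
6. not r, w1
7. r, w2
Accessibility: w0Rw0, w0Rw1, w1Rw0, w1Rw1, w1Rw2, w2Rw1, w2Rw2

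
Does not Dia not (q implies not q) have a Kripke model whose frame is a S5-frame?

Yes, satisfiable

1. not Dia not (q implies not q), w0
2. q implies not q, w0   [neg-Dia-rule on 1 via w0Rw0]
3. not q, w0   [implies-rule on 2 (branches; this branch)]
Accessibility: w0Rw0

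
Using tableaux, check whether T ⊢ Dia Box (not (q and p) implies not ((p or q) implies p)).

Tableau for the negation not Dia Box (not (q and p) implies not ((p or q) implies p)):
1. not Dia Box (not (q and p) implies not ((p or q) implies p)), 0
2. not Box (not (q and p) implies not ((p or q) implies p)), 0
3. not (not (q and p) implies not ((p or q) implies p)), 1
4. not (q and p), 1
5. (p or q) implies p, 1
6. not Box (not (q and p) implies not ((p or q) implies p)), 1
7. not p, 1
8. not (p or q), 1
9. not q, 1
10. not (not (q and p) implies not ((p or q) implies p)), 2
11. not (q and p), 2
12. (p or q) implies p, 2
13. not p, 2
14. not (p or q), 2
15. not q, 2
Accessibility: 0R0, 0R1, 1R1, 1R2, 2R2
The negation has an open branch (countermodel exists).

Not valid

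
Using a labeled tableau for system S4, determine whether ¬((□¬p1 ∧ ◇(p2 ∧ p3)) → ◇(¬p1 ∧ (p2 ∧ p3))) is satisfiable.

Unsatisfiable

1. ¬((□¬p1 ∧ ◇(p2 ∧ p3)) → ◇(¬p1 ∧ (p2 ∧ p3))), u
2. □¬p1 ∧ ◇(p2 ∧ p3), u
3. ¬◇(¬p1 ∧ (p2 ∧ p3)), u
4. □¬p1, u
5. ◇(p2 ∧ p3), u
6. ¬(¬p1 ∧ (p2 ∧ p3)), u
7. ¬p1, u
8. ¬(p2 ∧ p3), u
9. ¬p3, u
10. p2 ∧ p3, v
11. p2, v
12. p3, v
13. ¬(¬p1 ∧ (p2 ∧ p3)), v
14. ¬p1, v
15. ¬(p2 ∧ p3), v
16. ¬p3, v
Accessibility: uRu, uRv, vRv
Branch closes: p3 and ¬p3 both at v.
All branches of the tableau close; one closing branch shown above.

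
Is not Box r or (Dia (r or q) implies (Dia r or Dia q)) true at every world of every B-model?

Tableau for the negation not (not Box r or (Dia (r or q) implies (Dia r or Dia q))):
1. not (not Box r or (Dia (r or q) implies (Dia r or Dia q))), w0
2. Box r, w0
3. not (Dia (r or q) implies (Dia r or Dia q)), w0
4. Dia (r or q), w0
5. not (Dia r or Dia q), w0
6. not Dia r, w0
7. not Dia q, w0
8. r, w0
9. not r, w0
Accessibility: w0Rw0
Branch closes: r and not r both at w0.
Every branch of the negation's tableau closes; the branch above is one of them.

Valid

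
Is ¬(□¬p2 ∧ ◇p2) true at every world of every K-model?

Valid

Tableau for the negation □¬p2 ∧ ◇p2:
1. □¬p2 ∧ ◇p2, 0
2. □¬p2, 0
3. ◇p2, 0
4. p2, 1
5. ¬p2, 1
Accessibility: 0R1
Branch closes: p2 and ¬p2 both at 1.
Every branch of the negation's tableau closes; the branch above is one of them.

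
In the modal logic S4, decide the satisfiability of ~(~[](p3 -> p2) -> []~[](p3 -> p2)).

Yes, satisfiable

1. ~(~[](p3 -> p2) -> []~[](p3 -> p2)), u
2. ~[](p3 -> p2), u
3. ~[]~[](p3 -> p2), u
4. ~(p3 -> p2), v
5. p3, v
6. ~p2, v
7. [](p3 -> p2), w
8. p3 -> p2, w
9. p2, w
Accessibility: uRu, uRv, uRw, vRv, wRw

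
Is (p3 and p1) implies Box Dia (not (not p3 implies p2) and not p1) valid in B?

Tableau for the negation not ((p3 and p1) implies Box Dia (not (not p3 implies p2) and not p1)):
1. not ((p3 and p1) implies Box Dia (not (not p3 implies p2) and not p1)), w0
2. p3 and p1, w0
3. not Box Dia (not (not p3 implies p2) and not p1), w0
4. p3, w0
5. p1, w0
6. not Dia (not (not p3 implies p2) and not p1), w1
7. not (not (not p3 implies p2) and not p1), w0
8. not (not (not p3 implies p2) and not p1), w1
9. p1, w1
Accessibility: w0Rw0, w0Rw1, w1Rw0, w1Rw1
The negation has an open branch (countermodel exists).

Not valid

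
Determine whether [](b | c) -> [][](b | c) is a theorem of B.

Invalid (countermodel exists)

Tableau for the negation ~([](b | c) -> [][](b | c)):
1. ~([](b | c) -> [][](b | c)), 0
2. [](b | c), 0   [~->-rule on 1]
3. ~[][](b | c), 0   [~->-rule on 1]
4. b | c, 0   [[]-rule on 2 via 0R0]
5. c, 0   [|-rule on 4 (branches; this branch)]
6. ~[](b | c), 1   [~[]-rule on 3: fresh world 1, 0R1]
7. b | c, 1   [[]-rule on 2 via 0R1]
8. c, 1   [|-rule on 7 (branches; this branch)]
9. ~(b | c), 2   [~[]-rule on 6: fresh world 2, 1R2]
10. ~b, 2   [~|-rule on 9]
11. ~c, 2   [~|-rule on 9]
Accessibility: 0R0, 0R1, 1R0, 1R1, 1R2, 2R1, 2R2
The negation has an open branch (countermodel exists).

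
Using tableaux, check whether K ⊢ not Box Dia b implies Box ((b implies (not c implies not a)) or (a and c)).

Tableau for the negation not (not Box Dia b implies Box ((b implies (not c implies not a)) or (a and c))):
1. not (not Box Dia b implies Box ((b implies (not c implies not a)) or (a and c))), w0
2. not Box Dia b, w0
3. not Box ((b implies (not c implies not a)) or (a and c)), w0
4. not Dia b, w1
5. not ((b implies (not c implies not a)) or (a and c)), w2
6. not (b implies (not c implies not a)), w2
7. not (a and c), w2
8. b, w2
9. not (not c implies not a), w2
10. not c, w2
11. a, w2
Accessibility: w0Rw1, w0Rw2
The negation has an open branch (countermodel exists).

Not valid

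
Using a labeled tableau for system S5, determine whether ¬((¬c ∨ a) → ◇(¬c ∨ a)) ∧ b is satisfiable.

Unsatisfiable

1. ¬((¬c ∨ a) → ◇(¬c ∨ a)) ∧ b, w0
2. ¬((¬c ∨ a) → ◇(¬c ∨ a)), w0   [∧-rule on 1]
3. b, w0   [∧-rule on 1]
4. ¬c ∨ a, w0   [¬→-rule on 2]
5. ¬◇(¬c ∨ a), w0   [¬→-rule on 2]
6. ¬(¬c ∨ a), w0   [¬◇-rule on 5 via w0Rw0]
7. c, w0   [¬∨-rule on 6]
8. ¬a, w0   [¬∨-rule on 6]
9. a, w0   [∨-rule on 4 (branches; this branch)]
Accessibility: w0Rw0
Branch closes: a and ¬a both at w0.
Every branch closes; the branch above is one of them.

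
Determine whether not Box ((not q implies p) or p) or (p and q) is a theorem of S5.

Tableau for the negation not (not Box ((not q implies p) or p) or (p and q)):
1. not (not Box ((not q implies p) or p) or (p and q)), w0
2. Box ((not q implies p) or p), w0
3. not (p and q), w0
4. (not q implies p) or p, w0
5. not q, w0
6. p, w0
Accessibility: w0Rw0
The negation has an open branch (countermodel exists).

Invalid (countermodel exists)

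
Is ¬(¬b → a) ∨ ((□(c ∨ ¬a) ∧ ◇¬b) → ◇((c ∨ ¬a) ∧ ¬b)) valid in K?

Tableau for the negation ¬(¬(¬b → a) ∨ ((□(c ∨ ¬a) ∧ ◇¬b) → ◇((c ∨ ¬a) ∧ ¬b))):
1. ¬(¬(¬b → a) ∨ ((□(c ∨ ¬a) ∧ ◇¬b) → ◇((c ∨ ¬a) ∧ ¬b))), w0
2. ¬b → a, w0
3. ¬((□(c ∨ ¬a) ∧ ◇¬b) → ◇((c ∨ ¬a) ∧ ¬b)), w0
4. □(c ∨ ¬a) ∧ ◇¬b, w0
5. ¬◇((c ∨ ¬a) ∧ ¬b), w0
6. □(c ∨ ¬a), w0
7. ◇¬b, w0
8. a, w0
9. ¬b, w1
10. ¬((c ∨ ¬a) ∧ ¬b), w1
11. c ∨ ¬a, w1
12. ¬(c ∨ ¬a), w1
13. ¬c, w1
14. a, w1
15. ¬a, w1
Accessibility: w0Rw1
Branch closes: a and ¬a both at w1.
Every branch of the negation's tableau closes; the branch above is one of them.

Yes, valid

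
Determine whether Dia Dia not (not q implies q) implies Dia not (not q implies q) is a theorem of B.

Tableau for the negation not (Dia Dia not (not q implies q) implies Dia not (not q implies q)):
1. not (Dia Dia not (not q implies q) implies Dia not (not q implies q)), u
2. Dia Dia not (not q implies q), u
3. not Dia not (not q implies q), u
4. not q implies q, u
5. q, u
6. Dia not (not q implies q), v
7. not q implies q, v
8. q, v
9. not (not q implies q), w
10. not q, w
Accessibility: uRu, uRv, vRu, vRv, vRw, wRv, wRw
The negation has an open branch (countermodel exists).

Invalid (countermodel exists)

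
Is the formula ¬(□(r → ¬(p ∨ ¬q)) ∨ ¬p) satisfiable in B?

1. ¬(□(r → ¬(p ∨ ¬q)) ∨ ¬p), 0
2. ¬□(r → ¬(p ∨ ¬q)), 0
3. p, 0
4. ¬(r → ¬(p ∨ ¬q)), 1
5. r, 1
6. p ∨ ¬q, 1
7. ¬q, 1
Accessibility: 0R0, 0R1, 1R0, 1R1

Satisfiable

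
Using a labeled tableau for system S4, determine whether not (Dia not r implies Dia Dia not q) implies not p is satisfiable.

Satisfiable (open branch found)

1. not (Dia not r implies Dia Dia not q) implies not p, u
2. not p, u   [implies-rule on 1 (branches; this branch)]
Accessibility: uRu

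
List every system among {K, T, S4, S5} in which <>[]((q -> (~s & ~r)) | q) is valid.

T-tableau for the negation ~<>[]((q -> (~s & ~r)) | q):
1. ~<>[]((q -> (~s & ~r)) | q), u
2. ~[]((q -> (~s & ~r)) | q), u
3. ~((q -> (~s & ~r)) | q), v
4. ~(q -> (~s & ~r)), v
5. ~q, v
6. q, v
7. ~(~s & ~r), v
Accessibility: uRu, uRv, vRv
Branch closes: q and ~q both at v.
Every branch closes (one shown): valid in T, hence also in S4, S5 (every theorem of T is a theorem of S4 and S5).
K-tableau for the negation ~<>[]((q -> (~s & ~r)) | q):
1. ~<>[]((q -> (~s & ~r)) | q), u
Complete open branch: countermodel on a K-frame, so not valid in K.

T, S4, S5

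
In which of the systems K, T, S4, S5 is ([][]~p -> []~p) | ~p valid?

T, S4, S5

K-tableau for the negation ~(([][]~p -> []~p) | ~p):
1. ~(([][]~p -> []~p) | ~p), 0
2. ~([][]~p -> []~p), 0   [~|-rule on 1]
3. p, 0   [~|-rule on 1]
4. [][]~p, 0   [~->-rule on 2]
5. ~[]~p, 0   [~->-rule on 2]
6. p, 1   [~[]-rule on 5: fresh world 1, 0R1]
7. []~p, 1   [[]-rule on 4 via 0R1]
Accessibility: 0R1
Complete open branch: countermodel on a K-frame, so not valid in K.
T-tableau for the negation ~(([][]~p -> []~p) | ~p):
1. ~(([][]~p -> []~p) | ~p), 0
2. ~([][]~p -> []~p), 0   [~|-rule on 1]
3. p, 0   [~|-rule on 1]
4. [][]~p, 0   [~->-rule on 2]
5. ~[]~p, 0   [~->-rule on 2]
6. []~p, 0   [[]-rule on 4 via 0R0]
7. ~p, 0   [[]-rule on 6 via 0R0]
Accessibility: 0R0
Branch closes: p and ~p both at 0.
Every branch closes (one shown): valid in T, hence also in S4, S5 (every theorem of T is a theorem of S4 and S5).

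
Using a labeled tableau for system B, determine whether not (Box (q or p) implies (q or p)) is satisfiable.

Unsatisfiable (every branch closes)

1. not (Box (q or p) implies (q or p)), w0
2. Box (q or p), w0
3. not (q or p), w0
4. not q, w0
5. not p, w0
6. q or p, w0
7. p, w0
Accessibility: w0Rw0
Branch closes: p and not p both at w0.
All branches of the tableau close; one closing branch shown above.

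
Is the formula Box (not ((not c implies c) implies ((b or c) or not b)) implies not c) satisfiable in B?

Satisfiable

1. Box (not ((not c implies c) implies ((b or c) or not b)) implies not c), u
2. not ((not c implies c) implies ((b or c) or not b)) implies not c, u
3. not c, u
Accessibility: uRu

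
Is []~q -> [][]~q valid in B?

Not valid

Tableau for the negation ~([]~q -> [][]~q):
1. ~([]~q -> [][]~q), w0
2. []~q, w0   [~->-rule on 1]
3. ~[][]~q, w0   [~->-rule on 1]
4. ~q, w0   [[]-rule on 2 via w0Rw0]
5. ~[]~q, w1   [~[]-rule on 3: fresh world w1, w0Rw1]
6. ~q, w1   [[]-rule on 2 via w0Rw1]
7. q, w2   [~[]-rule on 5: fresh world w2, w1Rw2]
Accessibility: w0Rw0, w0Rw1, w1Rw0, w1Rw1, w1Rw2, w2Rw1, w2Rw2
The negation has an open branch (countermodel exists).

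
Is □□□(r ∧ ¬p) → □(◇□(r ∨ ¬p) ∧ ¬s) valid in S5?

Tableau for the negation ¬(□□□(r ∧ ¬p) → □(◇□(r ∨ ¬p) ∧ ¬s)):
1. ¬(□□□(r ∧ ¬p) → □(◇□(r ∨ ¬p) ∧ ¬s)), w0
2. □□□(r ∧ ¬p), w0
3. ¬□(◇□(r ∨ ¬p) ∧ ¬s), w0
4. □□(r ∧ ¬p), w0
5. □(r ∧ ¬p), w0
6. r ∧ ¬p, w0
7. r, w0
8. ¬p, w0
9. ¬(◇□(r ∨ ¬p) ∧ ¬s), w1
10. □□(r ∧ ¬p), w1
11. □(r ∧ ¬p), w1
12. r ∧ ¬p, w1
13. r, w1
14. ¬p, w1
15. s, w1
Accessibility: w0Rw0, w0Rw1, w1Rw0, w1Rw1
The negation has an open branch (countermodel exists).

Not valid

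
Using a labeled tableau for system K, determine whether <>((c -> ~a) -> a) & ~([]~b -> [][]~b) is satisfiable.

Satisfiable (open branch found)

1. <>((c -> ~a) -> a) & ~([]~b -> [][]~b), u
2. <>((c -> ~a) -> a), u
3. ~([]~b -> [][]~b), u
4. []~b, u
5. ~[][]~b, u
6. (c -> ~a) -> a, v
7. ~b, v
8. a, v
9. ~[]~b, w
10. ~b, w
11. b, x
Accessibility: uRv, uRw, wRx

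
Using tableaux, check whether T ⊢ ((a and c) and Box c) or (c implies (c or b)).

Yes, valid

Tableau for the negation not (((a and c) and Box c) or (c implies (c or b))):
1. not (((a and c) and Box c) or (c implies (c or b))), u
2. not ((a and c) and Box c), u
3. not (c implies (c or b)), u
4. c, u
5. not (c or b), u
6. not c, u
7. not b, u
Accessibility: uRu
Branch closes: c and not c both at u.
Every branch of the negation's tableau closes; the branch above is one of them.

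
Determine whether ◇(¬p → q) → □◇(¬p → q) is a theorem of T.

Tableau for the negation ¬(◇(¬p → q) → □◇(¬p → q)):
1. ¬(◇(¬p → q) → □◇(¬p → q)), 0
2. ◇(¬p → q), 0
3. ¬□◇(¬p → q), 0
4. ¬p → q, 1
5. q, 1
6. ¬◇(¬p → q), 2
7. ¬(¬p → q), 2
8. ¬p, 2
9. ¬q, 2
Accessibility: 0R0, 0R1, 0R2, 1R1, 2R2
The negation has an open branch (countermodel exists).

No, not valid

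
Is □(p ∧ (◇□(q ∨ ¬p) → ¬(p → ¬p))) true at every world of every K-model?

Tableau for the negation ¬□(p ∧ (◇□(q ∨ ¬p) → ¬(p → ¬p))):
1. ¬□(p ∧ (◇□(q ∨ ¬p) → ¬(p → ¬p))), u
2. ¬(p ∧ (◇□(q ∨ ¬p) → ¬(p → ¬p))), v
3. ¬(◇□(q ∨ ¬p) → ¬(p → ¬p)), v
4. ◇□(q ∨ ¬p), v
5. p → ¬p, v
6. ¬p, v
7. □(q ∨ ¬p), w
Accessibility: uRv, vRw
The negation has an open branch (countermodel exists).

No, not valid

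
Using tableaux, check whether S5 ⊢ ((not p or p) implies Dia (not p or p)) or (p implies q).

Valid in S5

Tableau for the negation not (((not p or p) implies Dia (not p or p)) or (p implies q)):
1. not (((not p or p) implies Dia (not p or p)) or (p implies q)), 0
2. not ((not p or p) implies Dia (not p or p)), 0   [neg-or-rule on 1]
3. not (p implies q), 0   [neg-or-rule on 1]
4. not p or p, 0   [neg-implies-rule on 2]
5. not Dia (not p or p), 0   [neg-implies-rule on 2]
6. p, 0   [neg-implies-rule on 3]
7. not q, 0   [neg-implies-rule on 3]
8. not (not p or p), 0   [neg-Dia-rule on 5 via 0R0]
9. not p, 0   [neg-or-rule on 8]
Accessibility: 0R0
Branch closes: p and not p both at 0.
All branches of the negation close; one closing branch shown above.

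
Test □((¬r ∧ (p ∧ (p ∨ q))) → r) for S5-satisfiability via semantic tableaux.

1. □((¬r ∧ (p ∧ (p ∨ q))) → r), 0
2. (¬r ∧ (p ∧ (p ∨ q))) → r, 0
3. r, 0
Accessibility: 0R0

Yes, satisfiable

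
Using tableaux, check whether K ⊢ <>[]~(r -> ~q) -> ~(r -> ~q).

Invalid (countermodel exists)

Tableau for the negation ~(<>[]~(r -> ~q) -> ~(r -> ~q)):
1. ~(<>[]~(r -> ~q) -> ~(r -> ~q)), w0
2. <>[]~(r -> ~q), w0   [~->-rule on 1]
3. r -> ~q, w0   [~->-rule on 1]
4. ~q, w0   [->-rule on 3 (branches; this branch)]
5. []~(r -> ~q), w1   [<>-rule on 2: fresh world w1, w0Rw1]
Accessibility: w0Rw1
The negation has an open branch (countermodel exists).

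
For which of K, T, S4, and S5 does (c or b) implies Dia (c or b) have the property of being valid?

K-tableau for the negation not ((c or b) implies Dia (c or b)):
1. not ((c or b) implies Dia (c or b)), u
2. c or b, u
3. not Dia (c or b), u
4. b, u
Complete open branch: countermodel on a K-frame, so not valid in K.
T-tableau for the negation not ((c or b) implies Dia (c or b)):
1. not ((c or b) implies Dia (c or b)), u
2. c or b, u
3. not Dia (c or b), u
4. not (c or b), u
5. not c, u
6. not b, u
7. b, u
Accessibility: uRu
Branch closes: b and not b both at u.
Every branch closes (one shown): valid in T, hence also in S4, S5 (every theorem of T is a theorem of S4 and S5).

T, S4, S5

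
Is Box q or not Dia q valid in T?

Tableau for the negation not (Box q or not Dia q):
1. not (Box q or not Dia q), w0
2. not Box q, w0
3. Dia q, w0
4. not q, w1
5. q, w2
Accessibility: w0Rw0, w0Rw1, w0Rw2, w1Rw1, w2Rw2
The negation has an open branch (countermodel exists).

Invalid (countermodel exists)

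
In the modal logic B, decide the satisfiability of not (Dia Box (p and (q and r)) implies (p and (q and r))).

1. not (Dia Box (p and (q and r)) implies (p and (q and r))), 0
2. Dia Box (p and (q and r)), 0
3. not (p and (q and r)), 0
4. not (q and r), 0
5. not r, 0
6. Box (p and (q and r)), 1
7. p and (q and r), 0
8. p, 0
9. q and r, 0
10. q, 0
11. r, 0
Accessibility: 0R0, 0R1, 1R0, 1R1
Branch closes: r and not r both at 0.
Every branch closes; the branch above is one of them.

Unsatisfiable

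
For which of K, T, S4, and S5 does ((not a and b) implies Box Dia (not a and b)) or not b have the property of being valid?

S5

S4-tableau for the negation not (((not a and b) implies Box Dia (not a and b)) or not b):
1. not (((not a and b) implies Box Dia (not a and b)) or not b), u
2. not ((not a and b) implies Box Dia (not a and b)), u   [neg-or-rule on 1]
3. b, u   [neg-or-rule on 1]
4. not a and b, u   [neg-implies-rule on 2]
5. not Box Dia (not a and b), u   [neg-implies-rule on 2]
6. not a, u   [and-rule on 4]
7. not Dia (not a and b), v   [neg-Box-rule on 5: fresh world v, uRv]
8. not (not a and b), v   [neg-Dia-rule on 7 via vRv]
9. not b, v   [neg-and-rule on 8 (branches; this branch)]
Accessibility: uRu, uRv, vRv
Complete open branch: countermodel on an S4-frame, so not valid in S4, nor in K, T (the same frame is also a K-frame and a T-frame).
S5-tableau for the negation not (((not a and b) implies Box Dia (not a and b)) or not b):
1. not (((not a and b) implies Box Dia (not a and b)) or not b), u
2. not ((not a and b) implies Box Dia (not a and b)), u   [neg-or-rule on 1]
3. b, u   [neg-or-rule on 1]
4. not a and b, u   [neg-implies-rule on 2]
5. not Box Dia (not a and b), u   [neg-implies-rule on 2]
6. not a, u   [and-rule on 4]
7. not Dia (not a and b), v   [neg-Box-rule on 5: fresh world v, uRv]
8. not (not a and b), u   [neg-Dia-rule on 7 via vRu]
9. not (not a and b), v   [neg-Dia-rule on 7 via vRv]
10. not b, u   [neg-and-rule on 8 (branches; this branch)]
Accessibility: uRu, uRv, vRu, vRv
Branch closes: b and not b both at u.
Every branch closes (one shown): valid in S5.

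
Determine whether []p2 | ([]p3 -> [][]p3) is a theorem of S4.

Yes, valid

Tableau for the negation ~([]p2 | ([]p3 -> [][]p3)):
1. ~([]p2 | ([]p3 -> [][]p3)), u
2. ~[]p2, u
3. ~([]p3 -> [][]p3), u
4. []p3, u
5. ~[][]p3, u
6. p3, u
7. ~p2, v
8. p3, v
9. ~[]p3, w
10. p3, w
11. ~p3, x
12. p3, x
Accessibility: uRu, uRv, uRw, uRx, vRv, wRw, wRx, xRx
Branch closes: p3 and ~p3 both at x.
Every branch of the negation's tableau closes; the branch above is one of them.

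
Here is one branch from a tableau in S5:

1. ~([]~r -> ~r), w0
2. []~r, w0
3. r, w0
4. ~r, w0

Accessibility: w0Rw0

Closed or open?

Yes, closed

Both r and ~r appear at w0.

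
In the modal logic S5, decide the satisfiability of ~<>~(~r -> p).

Satisfiable

1. ~<>~(~r -> p), w0
2. ~r -> p, w0
3. p, w0
Accessibility: w0Rw0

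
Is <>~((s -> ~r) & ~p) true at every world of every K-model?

No, not valid

Tableau for the negation ~<>~((s -> ~r) & ~p):
1. ~<>~((s -> ~r) & ~p), 0
The negation has an open branch (countermodel exists).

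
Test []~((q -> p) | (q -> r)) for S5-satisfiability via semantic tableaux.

1. []~((q -> p) | (q -> r)), 0
2. ~((q -> p) | (q -> r)), 0   [[]-rule on 1 via 0R0]
3. ~(q -> p), 0   [~|-rule on 2]
4. ~(q -> r), 0   [~|-rule on 2]
5. q, 0   [~->-rule on 3]
6. ~p, 0   [~->-rule on 3]
7. ~r, 0   [~->-rule on 4]
Accessibility: 0R0

Yes, satisfiable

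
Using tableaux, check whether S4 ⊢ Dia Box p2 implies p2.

Invalid (countermodel exists)

Tableau for the negation not (Dia Box p2 implies p2):
1. not (Dia Box p2 implies p2), w0
2. Dia Box p2, w0
3. not p2, w0
4. Box p2, w1
5. p2, w1
Accessibility: w0Rw0, w0Rw1, w1Rw1
The negation has an open branch (countermodel exists).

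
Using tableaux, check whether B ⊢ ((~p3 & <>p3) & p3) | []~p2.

Tableau for the negation ~(((~p3 & <>p3) & p3) | []~p2):
1. ~(((~p3 & <>p3) & p3) | []~p2), u
2. ~((~p3 & <>p3) & p3), u
3. ~[]~p2, u
4. ~p3, u
5. p2, v
Accessibility: uRu, uRv, vRu, vRv
The negation has an open branch (countermodel exists).

Not valid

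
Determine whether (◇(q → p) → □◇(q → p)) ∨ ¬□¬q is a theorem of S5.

Tableau for the negation ¬((◇(q → p) → □◇(q → p)) ∨ ¬□¬q):
1. ¬((◇(q → p) → □◇(q → p)) ∨ ¬□¬q), 0
2. ¬(◇(q → p) → □◇(q → p)), 0   [¬∨-rule on 1]
3. □¬q, 0   [¬∨-rule on 1]
4. ◇(q → p), 0   [¬→-rule on 2]
5. ¬□◇(q → p), 0   [¬→-rule on 2]
6. ¬q, 0   [□-rule on 3 via 0R0]
7. q → p, 1   [◇-rule on 4: fresh world 1, 0R1]
8. ¬q, 1   [□-rule on 3 via 0R1]
9. p, 1   [→-rule on 7 (branches; this branch)]
10. ¬◇(q → p), 2   [¬□-rule on 5: fresh world 2, 0R2]
11. ¬q, 2   [□-rule on 3 via 0R2]
12. ¬(q → p), 0   [¬◇-rule on 10 via 2R0]
13. q, 0   [¬→-rule on 12]
14. ¬p, 0   [¬→-rule on 12]
Accessibility: 0R0, 0R1, 0R2, 1R0, 1R1, 1R2, 2R0, 2R1, 2R2
Branch closes: q and ¬q both at 0.
All branches of the negation close; one closing branch shown above.

Yes, valid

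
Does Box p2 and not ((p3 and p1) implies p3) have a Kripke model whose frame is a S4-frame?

Unsatisfiable (every branch closes)

1. Box p2 and not ((p3 and p1) implies p3), u
2. Box p2, u
3. not ((p3 and p1) implies p3), u
4. p3 and p1, u
5. not p3, u
6. p3, u
7. p1, u
Accessibility: uRu
Branch closes: p3 and not p3 both at u.
Every branch closes; the branch above is one of them.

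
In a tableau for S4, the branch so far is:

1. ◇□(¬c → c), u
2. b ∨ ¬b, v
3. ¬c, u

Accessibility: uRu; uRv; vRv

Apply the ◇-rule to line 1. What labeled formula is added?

a fresh world w with uRw, and □(¬c → c) at w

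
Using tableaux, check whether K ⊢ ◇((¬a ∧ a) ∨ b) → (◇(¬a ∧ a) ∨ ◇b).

Valid

Tableau for the negation ¬(◇((¬a ∧ a) ∨ b) → (◇(¬a ∧ a) ∨ ◇b)):
1. ¬(◇((¬a ∧ a) ∨ b) → (◇(¬a ∧ a) ∨ ◇b)), w0
2. ◇((¬a ∧ a) ∨ b), w0
3. ¬(◇(¬a ∧ a) ∨ ◇b), w0
4. ¬◇(¬a ∧ a), w0
5. ¬◇b, w0
6. (¬a ∧ a) ∨ b, w1
7. ¬(¬a ∧ a), w1
8. ¬b, w1
9. ¬a ∧ a, w1
10. ¬a, w1
11. a, w1
Accessibility: w0Rw1
Branch closes: a and ¬a both at w1.
Every branch of the negation's tableau closes; the branch above is one of them.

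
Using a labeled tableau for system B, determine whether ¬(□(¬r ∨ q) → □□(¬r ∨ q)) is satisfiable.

1. ¬(□(¬r ∨ q) → □□(¬r ∨ q)), w0
2. □(¬r ∨ q), w0
3. ¬□□(¬r ∨ q), w0
4. ¬r ∨ q, w0
5. q, w0
6. ¬□(¬r ∨ q), w1
7. ¬r ∨ q, w1
8. q, w1
9. ¬(¬r ∨ q), w2
10. r, w2
11. ¬q, w2
Accessibility: w0Rw0, w0Rw1, w1Rw0, w1Rw1, w1Rw2, w2Rw1, w2Rw2

Satisfiable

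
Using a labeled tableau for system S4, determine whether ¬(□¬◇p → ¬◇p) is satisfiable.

Unsatisfiable (every branch closes)

1. ¬(□¬◇p → ¬◇p), 0
2. □¬◇p, 0   [¬→-rule on 1]
3. ◇p, 0   [¬→-rule on 1]
4. ¬◇p, 0   [□-rule on 2 via 0R0]
5. ¬p, 0   [¬◇-rule on 4 via 0R0]
6. p, 1   [◇-rule on 3: fresh world 1, 0R1]
7. ¬◇p, 1   [□-rule on 2 via 0R1]
8. ¬p, 1   [¬◇-rule on 4 via 0R1]
Accessibility: 0R0, 0R1, 1R1
Branch closes: p and ¬p both at 1.
(One branch shown.) All branches close.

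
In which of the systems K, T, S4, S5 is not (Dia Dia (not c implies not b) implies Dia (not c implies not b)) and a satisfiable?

T-tableau for the formula:
1. not (Dia Dia (not c implies not b) implies Dia (not c implies not b)) and a, 0
2. not (Dia Dia (not c implies not b) implies Dia (not c implies not b)), 0   [and-rule on 1]
3. a, 0   [and-rule on 1]
4. Dia Dia (not c implies not b), 0   [neg-implies-rule on 2]
5. not Dia (not c implies not b), 0   [neg-implies-rule on 2]
6. not (not c implies not b), 0   [neg-Dia-rule on 5 via 0R0]
7. not c, 0   [neg-implies-rule on 6]
8. b, 0   [neg-implies-rule on 6]
9. Dia (not c implies not b), 1   [Dia-rule on 4: fresh world 1, 0R1]
10. not (not c implies not b), 1   [neg-Dia-rule on 5 via 0R1]
11. not c, 1   [neg-implies-rule on 10]
12. b, 1   [neg-implies-rule on 10]
13. not c implies not b, 2   [Dia-rule on 9: fresh world 2, 1R2]
14. not b, 2   [implies-rule on 13 (branches; this branch)]
Accessibility: 0R0, 0R1, 1R1, 1R2, 2R2
Complete open branch: satisfiable in T, hence also in K (this T-model is also a K-model).
S4-tableau for the formula:
1. not (Dia Dia (not c implies not b) implies Dia (not c implies not b)) and a, 0
2. not (Dia Dia (not c implies not b) implies Dia (not c implies not b)), 0   [and-rule on 1]
3. a, 0   [and-rule on 1]
4. Dia Dia (not c implies not b), 0   [neg-implies-rule on 2]
5. not Dia (not c implies not b), 0   [neg-implies-rule on 2]
6. not (not c implies not b), 0   [neg-Dia-rule on 5 via 0R0]
7. not c, 0   [neg-implies-rule on 6]
8. b, 0   [neg-implies-rule on 6]
9. Dia (not c implies not b), 1   [Dia-rule on 4: fresh world 1, 0R1]
10. not (not c implies not b), 1   [neg-Dia-rule on 5 via 0R1]
11. not c, 1   [neg-implies-rule on 10]
12. b, 1   [neg-implies-rule on 10]
13. not c implies not b, 2   [Dia-rule on 9: fresh world 2, 1R2]
14. not (not c implies not b), 2   [neg-Dia-rule on 5 via 0R2]
15. not c, 2   [neg-implies-rule on 14]
16. b, 2   [neg-implies-rule on 14]
17. not b, 2   [implies-rule on 13 (branches; this branch)]
Accessibility: 0R0, 0R1, 0R2, 1R1, 1R2, 2R2
Branch closes: b and not b both at 2.
Every branch closes (one shown): unsatisfiable in S4, hence also in S5 (every S5-frame is an S4-frame).

K, T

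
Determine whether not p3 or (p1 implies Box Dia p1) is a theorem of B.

Tableau for the negation not (not p3 or (p1 implies Box Dia p1)):
1. not (not p3 or (p1 implies Box Dia p1)), 0
2. p3, 0   [neg-or-rule on 1]
3. not (p1 implies Box Dia p1), 0   [neg-or-rule on 1]
4. p1, 0   [neg-implies-rule on 3]
5. not Box Dia p1, 0   [neg-implies-rule on 3]
6. not Dia p1, 1   [neg-Box-rule on 5: fresh world 1, 0R1]
7. not p1, 0   [neg-Dia-rule on 6 via 1R0]
Accessibility: 0R0, 0R1, 1R0, 1R1
Branch closes: p1 and not p1 both at 0.
Every branch of the negation's tableau closes; the branch above is one of them.

Yes, valid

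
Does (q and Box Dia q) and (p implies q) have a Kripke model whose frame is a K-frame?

Satisfiable

1. (q and Box Dia q) and (p implies q), u
2. q and Box Dia q, u
3. p implies q, u
4. q, u
5. Box Dia q, u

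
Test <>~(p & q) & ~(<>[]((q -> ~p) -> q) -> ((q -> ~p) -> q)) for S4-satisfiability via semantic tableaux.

Satisfiable (open branch found)

1. <>~(p & q) & ~(<>[]((q -> ~p) -> q) -> ((q -> ~p) -> q)), w0
2. <>~(p & q), w0
3. ~(<>[]((q -> ~p) -> q) -> ((q -> ~p) -> q)), w0
4. <>[]((q -> ~p) -> q), w0
5. ~((q -> ~p) -> q), w0
6. q -> ~p, w0
7. ~q, w0
8. ~p, w0
9. ~(p & q), w1
10. ~q, w1
11. []((q -> ~p) -> q), w2
12. (q -> ~p) -> q, w2
13. q, w2
Accessibility: w0Rw0, w0Rw1, w0Rw2, w1Rw1, w2Rw2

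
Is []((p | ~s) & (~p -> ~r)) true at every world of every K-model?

Invalid (countermodel exists)

Tableau for the negation ~[]((p | ~s) & (~p -> ~r)):
1. ~[]((p | ~s) & (~p -> ~r)), 0
2. ~((p | ~s) & (~p -> ~r)), 1
3. ~(~p -> ~r), 1
4. ~p, 1
5. r, 1
Accessibility: 0R1
The negation has an open branch (countermodel exists).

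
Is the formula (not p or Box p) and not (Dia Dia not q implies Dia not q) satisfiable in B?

Yes, satisfiable

1. (not p or Box p) and not (Dia Dia not q implies Dia not q), u
2. not p or Box p, u   [and-rule on 1]
3. not (Dia Dia not q implies Dia not q), u   [and-rule on 1]
4. Dia Dia not q, u   [neg-implies-rule on 3]
5. not Dia not q, u   [neg-implies-rule on 3]
6. q, u   [neg-Dia-rule on 5 via uRu]
7. Box p, u   [or-rule on 2 (branches; this branch)]
8. p, u   [Box-rule on 7 via uRu]
9. Dia not q, v   [Dia-rule on 4: fresh world v, uRv]
10. q, v   [neg-Dia-rule on 5 via uRv]
11. p, v   [Box-rule on 7 via uRv]
12. not q, w   [Dia-rule on 9: fresh world w, vRw]
Accessibility: uRu, uRv, vRu, vRv, vRw, wRv, wRw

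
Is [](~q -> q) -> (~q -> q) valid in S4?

Valid in S4

Tableau for the negation ~([](~q -> q) -> (~q -> q)):
1. ~([](~q -> q) -> (~q -> q)), u
2. [](~q -> q), u   [~->-rule on 1]
3. ~(~q -> q), u   [~->-rule on 1]
4. ~q, u   [~->-rule on 3]
5. ~q -> q, u   [[]-rule on 2 via uRu]
6. q, u   [->-rule on 5 (branches; this branch)]
Accessibility: uRu
Branch closes: q and ~q both at u.
Every branch of the negation's tableau closes; the branch above is one of them.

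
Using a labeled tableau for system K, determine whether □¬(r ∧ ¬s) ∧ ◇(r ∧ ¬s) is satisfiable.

1. □¬(r ∧ ¬s) ∧ ◇(r ∧ ¬s), w0
2. □¬(r ∧ ¬s), w0
3. ◇(r ∧ ¬s), w0
4. r ∧ ¬s, w1
5. r, w1
6. ¬s, w1
7. ¬(r ∧ ¬s), w1
8. s, w1
Accessibility: w0Rw1
Branch closes: s and ¬s both at w1.
All branches of the tableau close; one closing branch shown above.

Unsatisfiable (every branch closes)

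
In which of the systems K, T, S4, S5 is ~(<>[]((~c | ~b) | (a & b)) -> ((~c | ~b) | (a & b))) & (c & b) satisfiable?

S5-tableau for the formula:
1. ~(<>[]((~c | ~b) | (a & b)) -> ((~c | ~b) | (a & b))) & (c & b), w0
2. ~(<>[]((~c | ~b) | (a & b)) -> ((~c | ~b) | (a & b))), w0   [&-rule on 1]
3. c & b, w0   [&-rule on 1]
4. <>[]((~c | ~b) | (a & b)), w0   [~->-rule on 2]
5. ~((~c | ~b) | (a & b)), w0   [~->-rule on 2]
6. c, w0   [&-rule on 3]
7. b, w0   [&-rule on 3]
8. ~(~c | ~b), w0   [~|-rule on 5]
9. ~(a & b), w0   [~|-rule on 5]
10. ~a, w0   [~&-rule on 9 (branches; this branch)]
11. []((~c | ~b) | (a & b)), w1   [<>-rule on 4: fresh world w1, w0Rw1]
12. (~c | ~b) | (a & b), w0   [[]-rule on 11 via w1Rw0]
13. (~c | ~b) | (a & b), w1   [[]-rule on 11 via w1Rw1]
14. ~c | ~b, w0   [|-rule on 12 (branches; this branch)]
15. a & b, w1   [|-rule on 13 (branches; this branch)]
16. a, w1   [&-rule on 15]
17. b, w1   [&-rule on 15]
18. ~b, w0   [|-rule on 14 (branches; this branch)]
Accessibility: w0Rw0, w0Rw1, w1Rw0, w1Rw1
Branch closes: b and ~b both at w0.
Every branch closes (one shown): unsatisfiable in S5.
S4-tableau for the formula:
1. ~(<>[]((~c | ~b) | (a & b)) -> ((~c | ~b) | (a & b))) & (c & b), w0
2. ~(<>[]((~c | ~b) | (a & b)) -> ((~c | ~b) | (a & b))), w0   [&-rule on 1]
3. c & b, w0   [&-rule on 1]
4. <>[]((~c | ~b) | (a & b)), w0   [~->-rule on 2]
5. ~((~c | ~b) | (a & b)), w0   [~->-rule on 2]
6. c, w0   [&-rule on 3]
7. b, w0   [&-rule on 3]
8. ~(~c | ~b), w0   [~|-rule on 5]
9. ~(a & b), w0   [~|-rule on 5]
10. ~a, w0   [~&-rule on 9 (branches; this branch)]
11. []((~c | ~b) | (a & b)), w1   [<>-rule on 4: fresh world w1, w0Rw1]
12. (~c | ~b) | (a & b), w1   [[]-rule on 11 via w1Rw1]
13. a & b, w1   [|-rule on 12 (branches; this branch)]
14. a, w1   [&-rule on 13]
15. b, w1   [&-rule on 13]
Accessibility: w0Rw0, w0Rw1, w1Rw1
Complete open branch: satisfiable in S4, hence also in K, T (this S4-model is also a K-model and a T-model).

K, T, S4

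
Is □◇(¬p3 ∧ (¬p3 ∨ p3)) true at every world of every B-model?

No, not valid

Tableau for the negation ¬□◇(¬p3 ∧ (¬p3 ∨ p3)):
1. ¬□◇(¬p3 ∧ (¬p3 ∨ p3)), w0
2. ¬◇(¬p3 ∧ (¬p3 ∨ p3)), w1
3. ¬(¬p3 ∧ (¬p3 ∨ p3)), w0
4. ¬(¬p3 ∧ (¬p3 ∨ p3)), w1
5. p3, w0
6. p3, w1
Accessibility: w0Rw0, w0Rw1, w1Rw0, w1Rw1
The negation has an open branch (countermodel exists).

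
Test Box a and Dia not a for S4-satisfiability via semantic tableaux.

1. Box a and Dia not a, w0
2. Box a, w0
3. Dia not a, w0
4. a, w0
5. not a, w1
6. a, w1
Accessibility: w0Rw0, w0Rw1, w1Rw1
Branch closes: a and not a both at w1.
All branches of the tableau close; one closing branch shown above.

Unsatisfiable (every branch closes)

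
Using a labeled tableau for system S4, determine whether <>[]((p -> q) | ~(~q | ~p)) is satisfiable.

Satisfiable

1. <>[]((p -> q) | ~(~q | ~p)), w0
2. []((p -> q) | ~(~q | ~p)), w1
3. (p -> q) | ~(~q | ~p), w1
4. ~(~q | ~p), w1
5. q, w1
6. p, w1
Accessibility: w0Rw0, w0Rw1, w1Rw1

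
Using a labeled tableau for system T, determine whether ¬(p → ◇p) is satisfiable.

Unsatisfiable

1. ¬(p → ◇p), w0
2. p, w0   [¬→-rule on 1]
3. ¬◇p, w0   [¬→-rule on 1]
4. ¬p, w0   [¬◇-rule on 3 via w0Rw0]
Accessibility: w0Rw0
Branch closes: p and ¬p both at w0.
(One branch shown.) All branches close.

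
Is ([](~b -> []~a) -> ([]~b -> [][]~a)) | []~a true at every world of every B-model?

Valid in B

Tableau for the negation ~(([](~b -> []~a) -> ([]~b -> [][]~a)) | []~a):
1. ~(([](~b -> []~a) -> ([]~b -> [][]~a)) | []~a), u
2. ~([](~b -> []~a) -> ([]~b -> [][]~a)), u
3. ~[]~a, u
4. [](~b -> []~a), u
5. ~([]~b -> [][]~a), u
6. []~b, u
7. ~[][]~a, u
8. ~b -> []~a, u
9. ~b, u
10. []~a, u
11. ~a, u
12. a, v
13. ~b -> []~a, v
14. ~b, v
15. ~a, v
Accessibility: uRu, uRv, vRu, vRv
Branch closes: a and ~a both at v.
Every branch of the negation's tableau closes; the branch above is one of them.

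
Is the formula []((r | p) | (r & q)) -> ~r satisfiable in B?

Yes, satisfiable

1. []((r | p) | (r & q)) -> ~r, w0
2. ~r, w0
Accessibility: w0Rw0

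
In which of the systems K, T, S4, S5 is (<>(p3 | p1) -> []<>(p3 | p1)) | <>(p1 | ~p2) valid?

S4-tableau for the negation ~((<>(p3 | p1) -> []<>(p3 | p1)) | <>(p1 | ~p2)):
1. ~((<>(p3 | p1) -> []<>(p3 | p1)) | <>(p1 | ~p2)), 0
2. ~(<>(p3 | p1) -> []<>(p3 | p1)), 0
3. ~<>(p1 | ~p2), 0
4. <>(p3 | p1), 0
5. ~[]<>(p3 | p1), 0
6. ~(p1 | ~p2), 0
7. ~p1, 0
8. p2, 0
9. p3 | p1, 1
10. ~(p1 | ~p2), 1
11. ~p1, 1
12. p2, 1
13. p3, 1
14. ~<>(p3 | p1), 2
15. ~(p1 | ~p2), 2
16. ~p1, 2
17. p2, 2
18. ~(p3 | p1), 2
19. ~p3, 2
Accessibility: 0R0, 0R1, 0R2, 1R1, 2R2
Complete open branch: countermodel on an S4-frame, so not valid in S4, nor in K, T (the same frame is also a K-frame and a T-frame).
S5-tableau for the negation ~((<>(p3 | p1) -> []<>(p3 | p1)) | <>(p1 | ~p2)):
1. ~((<>(p3 | p1) -> []<>(p3 | p1)) | <>(p1 | ~p2)), 0
2. ~(<>(p3 | p1) -> []<>(p3 | p1)), 0
3. ~<>(p1 | ~p2), 0
4. <>(p3 | p1), 0
5. ~[]<>(p3 | p1), 0
6. ~(p1 | ~p2), 0
7. ~p1, 0
8. p2, 0
9. p3 | p1, 1
10. ~(p1 | ~p2), 1
11. ~p1, 1
12. p2, 1
13. p3, 1
14. ~<>(p3 | p1), 2
15. ~(p1 | ~p2), 2
16. ~p1, 2
17. p2, 2
18. ~(p3 | p1), 0
19. ~p3, 0
20. ~(p3 | p1), 1
21. ~p3, 1
Accessibility: 0R0, 0R1, 0R2, 1R0, 1R1, 1R2, 2R0, 2R1, 2R2
Branch closes: p3 and ~p3 both at 1.
Every branch closes (one shown): valid in S5.

S5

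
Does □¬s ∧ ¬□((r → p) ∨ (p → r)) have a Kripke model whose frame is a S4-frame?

Unsatisfiable (every branch closes)

1. □¬s ∧ ¬□((r → p) ∨ (p → r)), w0
2. □¬s, w0
3. ¬□((r → p) ∨ (p → r)), w0
4. ¬s, w0
5. ¬((r → p) ∨ (p → r)), w1
6. ¬(r → p), w1
7. ¬(p → r), w1
8. r, w1
9. ¬p, w1
10. p, w1
11. ¬r, w1
Accessibility: w0Rw0, w0Rw1, w1Rw1
Branch closes: p and ¬p both at w1.
All branches of the tableau close; one closing branch shown above.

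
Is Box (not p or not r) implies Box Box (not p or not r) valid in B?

Not valid

Tableau for the negation not (Box (not p or not r) implies Box Box (not p or not r)):
1. not (Box (not p or not r) implies Box Box (not p or not r)), w0
2. Box (not p or not r), w0
3. not Box Box (not p or not r), w0
4. not p or not r, w0
5. not r, w0
6. not Box (not p or not r), w1
7. not p or not r, w1
8. not r, w1
9. not (not p or not r), w2
10. p, w2
11. r, w2
Accessibility: w0Rw0, w0Rw1, w1Rw0, w1Rw1, w1Rw2, w2Rw1, w2Rw2
The negation has an open branch (countermodel exists).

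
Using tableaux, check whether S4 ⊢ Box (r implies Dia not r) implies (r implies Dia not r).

Valid

Tableau for the negation not (Box (r implies Dia not r) implies (r implies Dia not r)):
1. not (Box (r implies Dia not r) implies (r implies Dia not r)), w0
2. Box (r implies Dia not r), w0   [neg-implies-rule on 1]
3. not (r implies Dia not r), w0   [neg-implies-rule on 1]
4. r, w0   [neg-implies-rule on 3]
5. not Dia not r, w0   [neg-implies-rule on 3]
6. r implies Dia not r, w0   [Box-rule on 2 via w0Rw0]
7. Dia not r, w0   [implies-rule on 6 (branches; this branch)]
8. not r, w1   [Dia-rule on 7: fresh world w1, w0Rw1]
9. r implies Dia not r, w1   [Box-rule on 2 via w0Rw1]
10. r, w1   [neg-Dia-rule on 5 via w0Rw1]
Accessibility: w0Rw0, w0Rw1, w1Rw1
Branch closes: r and not r both at w1.
All branches of the negation close; one closing branch shown above.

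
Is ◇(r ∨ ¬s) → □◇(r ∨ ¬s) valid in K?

Tableau for the negation ¬(◇(r ∨ ¬s) → □◇(r ∨ ¬s)):
1. ¬(◇(r ∨ ¬s) → □◇(r ∨ ¬s)), 0
2. ◇(r ∨ ¬s), 0
3. ¬□◇(r ∨ ¬s), 0
4. r ∨ ¬s, 1
5. ¬s, 1
6. ¬◇(r ∨ ¬s), 2
Accessibility: 0R1, 0R2
The negation has an open branch (countermodel exists).

Not valid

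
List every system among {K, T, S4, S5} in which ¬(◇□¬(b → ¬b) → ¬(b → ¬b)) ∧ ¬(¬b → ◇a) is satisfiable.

K, T, S4

S4-tableau for the formula:
1. ¬(◇□¬(b → ¬b) → ¬(b → ¬b)) ∧ ¬(¬b → ◇a), 0
2. ¬(◇□¬(b → ¬b) → ¬(b → ¬b)), 0
3. ¬(¬b → ◇a), 0
4. ◇□¬(b → ¬b), 0
5. b → ¬b, 0
6. ¬b, 0
7. ¬◇a, 0
8. ¬a, 0
9. □¬(b → ¬b), 1
10. ¬a, 1
11. ¬(b → ¬b), 1
12. b, 1
Accessibility: 0R0, 0R1, 1R1
Complete open branch: satisfiable in S4, hence also in K, T (this S4-model is also a K-model and a T-model).
S5-tableau for the formula:
1. ¬(◇□¬(b → ¬b) → ¬(b → ¬b)) ∧ ¬(¬b → ◇a), 0
2. ¬(◇□¬(b → ¬b) → ¬(b → ¬b)), 0
3. ¬(¬b → ◇a), 0
4. ◇□¬(b → ¬b), 0
5. b → ¬b, 0
6. ¬b, 0
7. ¬◇a, 0
8. ¬a, 0
9. □¬(b → ¬b), 1
10. ¬a, 1
11. ¬(b → ¬b), 0
12. b, 0
Accessibility: 0R0, 0R1, 1R0, 1R1
Branch closes: b and ¬b both at 0.
Every branch closes (one shown): unsatisfiable in S5.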